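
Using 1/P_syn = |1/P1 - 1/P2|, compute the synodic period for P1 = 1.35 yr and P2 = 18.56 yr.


1/P_syn = |1/P1 - 1/P2| = |1/1.35 - 1/18.56| => P_syn = 1.4559

1.4559 years


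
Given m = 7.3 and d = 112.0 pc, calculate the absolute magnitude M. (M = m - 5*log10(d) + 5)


M = m - 5*log10(d) + 5 = 7.3 - 5*log10(112.0) + 5 = 2.0539

2.0539


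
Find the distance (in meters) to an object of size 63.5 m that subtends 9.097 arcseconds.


D = size / theta_rad, theta_rad = 9.097 * pi/(180*3600) = 4.410e-05, D = 1.440e+06

1.440e+06 m


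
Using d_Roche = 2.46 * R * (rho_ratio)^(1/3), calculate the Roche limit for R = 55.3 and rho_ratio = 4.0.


d_Roche = 2.46 * 55.3 * 4.0^(1/3) = 215.9469

215.9469


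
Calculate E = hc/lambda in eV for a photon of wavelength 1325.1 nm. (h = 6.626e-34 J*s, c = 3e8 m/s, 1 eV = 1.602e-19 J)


E = hc/lambda = 6.626e-34 * 3e8 / 1.325e-06 = 1.500e-19 J = 0.9364 eV

0.9364 eV


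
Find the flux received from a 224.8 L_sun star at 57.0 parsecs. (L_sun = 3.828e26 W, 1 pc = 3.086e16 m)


F = L / (4*pi*d^2) = 8.605e+28 / (4*pi*(1.759e+18)^2) = 2.213e-09

2.213e-09 W/m^2


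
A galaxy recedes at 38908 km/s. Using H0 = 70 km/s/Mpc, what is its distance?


d = v / H0 = 38908 / 70 = 555.8286

555.8286 Mpc


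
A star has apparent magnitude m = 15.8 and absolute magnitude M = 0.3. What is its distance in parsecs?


d = 10^((m - M + 5)/5) = 10^((15.8 - 0.3 + 5)/5) = 12589.2541

12589.2541 pc


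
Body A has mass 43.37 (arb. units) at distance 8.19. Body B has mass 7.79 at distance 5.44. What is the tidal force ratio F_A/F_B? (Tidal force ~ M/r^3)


Ratio = (M1/r1^3) / (M2/r2^3) = (43.37/8.19^3) / (7.79/5.44^3) = 1.6315

1.6315


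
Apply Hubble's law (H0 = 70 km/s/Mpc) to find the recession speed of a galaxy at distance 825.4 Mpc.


v = H0 * d = 70 * 825.4 = 57778.0

57778.0 km/s


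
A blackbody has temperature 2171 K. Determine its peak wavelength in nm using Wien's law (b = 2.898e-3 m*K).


lam_max = b / T = 2.898e-3 / 2171 = 1.335e-06 m = 1334.8687 nm

1334.8687 nm


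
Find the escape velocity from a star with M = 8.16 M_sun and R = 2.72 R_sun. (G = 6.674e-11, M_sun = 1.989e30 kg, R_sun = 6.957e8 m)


M = 8.16 * 1.989e30 kg = 1.623024e+31 kg; R = 2.72 * 6.957e8 m = 1.892304e+09 m. v_esc = sqrt(2GM/R) = sqrt(2 * 6.674e-11 * 1.623024e+31 / 1.892304e+09) = 1.070e+06

1.070e+06 m/s


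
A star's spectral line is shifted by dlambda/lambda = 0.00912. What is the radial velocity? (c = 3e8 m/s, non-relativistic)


v = (dlambda/lambda) * c = 0.00912 * 3e8 = 2.736e+06

2.736e+06 m/s


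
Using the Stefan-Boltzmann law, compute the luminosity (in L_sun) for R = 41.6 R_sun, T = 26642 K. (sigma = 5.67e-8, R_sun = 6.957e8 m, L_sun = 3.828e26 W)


R = 41.6 * 6.957e8 m = 2.894112e+10 m. L = 4*pi*R^2*sigma*T^4 = 4*pi*(2.894112e+10)^2 * 5.67e-8 * 26642^4 = 3.006705463e+32 W. L/L_sun = 3.006705463e+32 / 3.828e26 = 785450.748

785450.748 L_sun


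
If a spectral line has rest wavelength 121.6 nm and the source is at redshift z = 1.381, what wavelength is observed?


lam_obs = lam_emit * (1 + z) = 121.6 * (1 + 1.381) = 289.5296

289.5296 nm


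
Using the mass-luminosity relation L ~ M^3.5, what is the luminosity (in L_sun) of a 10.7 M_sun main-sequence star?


L/L_sun = (M/M_sun)^3.5 = 10.7^3.5 = 4007.2203

4007.2203 L_sun


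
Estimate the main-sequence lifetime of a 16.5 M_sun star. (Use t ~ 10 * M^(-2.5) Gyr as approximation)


t = 10 * M^(-2.5) = 10 * 16.5^(-2.5) = 0.009

0.009 Gyr


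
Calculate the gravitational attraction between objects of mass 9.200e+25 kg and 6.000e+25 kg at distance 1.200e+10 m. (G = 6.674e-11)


F = G*m1*m2/r^2 = 6.674e-11 * 9.200e+25 * 6.000e+25 / (1.200e+10)^2 = 6.674e-11 * 5.520e+51 / 1.440e+20 = 2.558e+21

2.558e+21 N


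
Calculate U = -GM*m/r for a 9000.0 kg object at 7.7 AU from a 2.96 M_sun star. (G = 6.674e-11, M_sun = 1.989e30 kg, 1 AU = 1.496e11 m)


M = 2.96 * 1.989e30 kg = 5.88744e+30 kg; r = 7.7 AU * 1.496e11 m/AU = 1.15192e+12 m. U = -GM*m/r = -(6.674e-11 * 5.88744e+30 * 9000.0) / 1.15192e+12 = -3.070e+12

-3.070e+12 J


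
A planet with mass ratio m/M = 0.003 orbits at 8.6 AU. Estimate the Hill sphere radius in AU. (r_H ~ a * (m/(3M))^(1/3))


r_H = a * (m/3M)^(1/3) = 8.6 * (0.003/3)^(1/3) = 0.86

0.86 AU


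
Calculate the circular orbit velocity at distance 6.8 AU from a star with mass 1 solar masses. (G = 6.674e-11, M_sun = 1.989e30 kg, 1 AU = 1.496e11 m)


v = sqrt(GM/r) = sqrt(6.674e-11 * 1.989e+30 / 1.017e+12) = 11423.2647

11423.2647 m/s


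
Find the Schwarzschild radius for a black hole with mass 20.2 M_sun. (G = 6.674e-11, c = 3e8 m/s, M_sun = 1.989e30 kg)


M = 20.2 * 1.989e30 kg = 4.01778e+31 kg. rs = 2GM/c^2 = 2 * 6.674e-11 * 4.01778e+31 / (3e8)^2 = 59588.1416

59588.1416 m


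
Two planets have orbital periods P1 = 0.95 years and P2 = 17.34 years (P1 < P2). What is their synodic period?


1/P_syn = |1/P1 - 1/P2| = |1/0.95 - 1/17.34| => P_syn = 1.0051

1.0051 years


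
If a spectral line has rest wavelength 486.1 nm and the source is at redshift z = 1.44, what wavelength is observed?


lam_obs = lam_emit * (1 + z) = 486.1 * (1 + 1.44) = 1186.084

1186.084 nm


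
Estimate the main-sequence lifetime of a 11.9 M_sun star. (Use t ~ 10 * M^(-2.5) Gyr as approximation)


t = 10 * M^(-2.5) = 10 * 11.9^(-2.5) = 0.0205

0.0205 Gyr


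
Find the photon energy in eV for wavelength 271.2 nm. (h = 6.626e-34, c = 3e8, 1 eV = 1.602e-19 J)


E = hc/lambda = 6.626e-34 * 3e8 / 2.712e-07 = 7.330e-19 J = 4.5753 eV

4.5753 eV


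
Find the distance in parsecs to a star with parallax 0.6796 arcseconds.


d = 1/p = 1/0.6796 = 1.4715

1.4715 pc


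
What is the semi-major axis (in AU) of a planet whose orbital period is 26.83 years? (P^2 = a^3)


a = P^(2/3) = 26.83^(2/3) = 8.9622

8.9622 AU


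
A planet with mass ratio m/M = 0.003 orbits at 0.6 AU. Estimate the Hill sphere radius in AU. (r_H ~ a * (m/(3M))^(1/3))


r_H = a * (m/3M)^(1/3) = 0.6 * (0.003/3)^(1/3) = 0.06

0.06 AU


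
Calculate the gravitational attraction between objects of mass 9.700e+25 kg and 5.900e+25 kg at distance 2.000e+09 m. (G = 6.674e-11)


F = G*m1*m2/r^2 = 6.674e-11 * 9.700e+25 * 5.900e+25 / (2.000e+09)^2 = 6.674e-11 * 5.723e+51 / 4.000e+18 = 9.549e+22

9.549e+22 N


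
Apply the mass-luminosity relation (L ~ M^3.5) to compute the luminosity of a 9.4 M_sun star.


L/L_sun = (M/M_sun)^3.5 = 9.4^3.5 = 2546.5223

2546.5223 L_sun


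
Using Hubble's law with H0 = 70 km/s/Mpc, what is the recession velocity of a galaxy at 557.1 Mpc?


v = H0 * d = 70 * 557.1 = 38997.0

38997.0 km/s


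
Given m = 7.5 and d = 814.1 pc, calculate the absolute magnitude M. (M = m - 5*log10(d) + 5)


M = m - 5*log10(d) + 5 = 7.5 - 5*log10(814.1) + 5 = -2.0534

-2.0534


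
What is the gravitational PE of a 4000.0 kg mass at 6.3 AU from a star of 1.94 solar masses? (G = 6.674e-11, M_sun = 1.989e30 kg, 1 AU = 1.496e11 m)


M = 1.94 * 1.989e30 kg = 3.85866e+30 kg; r = 6.3 AU * 1.496e11 m/AU = 9.4248e+11 m. U = -GM*m/r = -(6.674e-11 * 3.85866e+30 * 4000.0) / 9.4248e+11 = -1.093e+12

-1.093e+12 J


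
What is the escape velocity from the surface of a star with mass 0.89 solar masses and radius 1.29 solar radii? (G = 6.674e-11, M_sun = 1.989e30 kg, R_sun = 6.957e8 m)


M = 0.89 * 1.989e30 kg = 1.77021e+30 kg; R = 1.29 * 6.957e8 m = 8.97453e+08 m. v_esc = sqrt(2GM/R) = sqrt(2 * 6.674e-11 * 1.77021e+30 / 8.97453e+08) = 513114.913

513114.913 m/s


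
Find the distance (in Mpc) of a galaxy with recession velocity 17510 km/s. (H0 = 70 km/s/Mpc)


d = v / H0 = 17510 / 70 = 250.1429

250.1429 Mpc


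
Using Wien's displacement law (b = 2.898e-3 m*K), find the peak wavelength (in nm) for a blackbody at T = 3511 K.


lam_max = b / T = 2.898e-3 / 3511 = 8.254e-07 m = 825.4059 nm

825.4059 nm


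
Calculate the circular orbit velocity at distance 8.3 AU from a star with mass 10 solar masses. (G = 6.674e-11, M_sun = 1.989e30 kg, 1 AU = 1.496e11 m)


v = sqrt(GM/r) = sqrt(6.674e-11 * 1.989e+31 / 1.242e+12) = 32696.83

32696.83 m/s


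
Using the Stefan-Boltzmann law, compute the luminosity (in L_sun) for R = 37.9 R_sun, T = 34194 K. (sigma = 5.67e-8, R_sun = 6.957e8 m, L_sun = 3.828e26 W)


R = 37.9 * 6.957e8 m = 2.636703e+10 m. L = 4*pi*R^2*sigma*T^4 = 4*pi*(2.636703e+10)^2 * 5.67e-8 * 34194^4 = 6.771969275e+32 W. L/L_sun = 6.771969275e+32 / 3.828e26 = 1.769e+06

1.769e+06 L_sun


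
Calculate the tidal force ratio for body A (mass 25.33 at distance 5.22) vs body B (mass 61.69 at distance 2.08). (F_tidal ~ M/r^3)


Ratio = (M1/r1^3) / (M2/r2^3) = (25.33/5.22^3) / (61.69/2.08^3) = 0.026

0.026


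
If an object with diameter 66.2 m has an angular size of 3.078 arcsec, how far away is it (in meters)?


D = size / theta_rad, theta_rad = 3.078 * pi/(180*3600) = 1.492e-05, D = 4.436e+06

4.436e+06 m


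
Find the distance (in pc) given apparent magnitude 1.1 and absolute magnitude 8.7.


d = 10^((m - M + 5)/5) = 10^((1.1 - 8.7 + 5)/5) = 0.302

0.302 pc


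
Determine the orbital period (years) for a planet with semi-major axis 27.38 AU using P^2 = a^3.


P = a^(3/2) = 27.38^1.5 = 143.2683

143.2683 years


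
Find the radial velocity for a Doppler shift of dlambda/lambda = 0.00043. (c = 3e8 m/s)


v = (dlambda/lambda) * c = 0.00043 * 3e8 = 129000.0

129000.0 m/s


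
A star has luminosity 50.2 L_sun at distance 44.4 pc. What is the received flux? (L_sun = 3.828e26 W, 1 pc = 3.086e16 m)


F = L / (4*pi*d^2) = 1.922e+28 / (4*pi*(1.370e+18)^2) = 8.145e-10

8.145e-10 W/m^2


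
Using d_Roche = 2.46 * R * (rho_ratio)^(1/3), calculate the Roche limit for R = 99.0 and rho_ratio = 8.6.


d_Roche = 2.46 * 99.0 * 8.6^(1/3) = 498.9647

498.9647


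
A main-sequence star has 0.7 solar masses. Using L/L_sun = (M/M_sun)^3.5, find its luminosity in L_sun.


L/L_sun = (M/M_sun)^3.5 = 0.7^3.5 = 0.287

0.287 L_sun


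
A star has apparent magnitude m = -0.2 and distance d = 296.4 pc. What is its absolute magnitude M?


M = m - 5*log10(d) + 5 = -0.2 - 5*log10(296.4) + 5 = -7.5594

-7.5594


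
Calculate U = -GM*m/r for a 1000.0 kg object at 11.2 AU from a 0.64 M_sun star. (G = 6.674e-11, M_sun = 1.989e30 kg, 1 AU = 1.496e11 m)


M = 0.64 * 1.989e30 kg = 1.27296e+30 kg; r = 11.2 AU * 1.496e11 m/AU = 1.67552e+12 m. U = -GM*m/r = -(6.674e-11 * 1.27296e+30 * 1000.0) / 1.67552e+12 = -5.071e+10

-5.071e+10 J


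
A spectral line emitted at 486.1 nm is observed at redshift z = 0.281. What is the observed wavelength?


lam_obs = lam_emit * (1 + z) = 486.1 * (1 + 0.281) = 622.6941

622.6941 nm


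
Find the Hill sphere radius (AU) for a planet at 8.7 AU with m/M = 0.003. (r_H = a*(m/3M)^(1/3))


r_H = a * (m/3M)^(1/3) = 8.7 * (0.003/3)^(1/3) = 0.87

0.87 AU


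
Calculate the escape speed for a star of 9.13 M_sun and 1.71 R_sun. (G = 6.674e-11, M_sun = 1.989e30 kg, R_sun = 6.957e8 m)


M = 9.13 * 1.989e30 kg = 1.815957e+31 kg; R = 1.71 * 6.957e8 m = 1.189647e+09 m. v_esc = sqrt(2GM/R) = sqrt(2 * 6.674e-11 * 1.815957e+31 / 1.189647e+09) = 1.427e+06

1.427e+06 m/s


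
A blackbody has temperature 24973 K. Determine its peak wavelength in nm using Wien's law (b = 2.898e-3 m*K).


lam_max = b / T = 2.898e-3 / 24973 = 1.160e-07 m = 116.0453 nm

116.0453 nm


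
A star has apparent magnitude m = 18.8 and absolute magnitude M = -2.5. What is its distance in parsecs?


d = 10^((m - M + 5)/5) = 10^((18.8 - -2.5 + 5)/5) = 181970.0859

181970.0859 pc


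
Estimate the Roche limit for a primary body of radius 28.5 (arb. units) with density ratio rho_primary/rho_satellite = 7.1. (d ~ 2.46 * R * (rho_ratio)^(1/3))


d_Roche = 2.46 * 28.5 * 7.1^(1/3) = 134.7512

134.7512


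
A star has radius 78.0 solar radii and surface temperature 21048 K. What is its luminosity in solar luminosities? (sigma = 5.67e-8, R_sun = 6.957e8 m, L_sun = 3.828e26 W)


R = 78.0 * 6.957e8 m = 5.42646e+10 m. L = 4*pi*R^2*sigma*T^4 = 4*pi*(5.42646e+10)^2 * 5.67e-8 * 21048^4 = 4.11784007e+32 W. L/L_sun = 4.11784007e+32 / 3.828e26 = 1.076e+06

1.076e+06 L_sun


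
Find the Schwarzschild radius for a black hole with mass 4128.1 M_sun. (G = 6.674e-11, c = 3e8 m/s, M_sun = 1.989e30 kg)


M = 4128.1 * 1.989e30 kg = 8.2107909e+33 kg. rs = 2GM/c^2 = 2 * 6.674e-11 * 8.2107909e+33 / (3e8)^2 = 1.218e+07

1.218e+07 m


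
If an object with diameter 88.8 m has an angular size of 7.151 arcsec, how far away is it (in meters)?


D = size / theta_rad, theta_rad = 7.151 * pi/(180*3600) = 3.467e-05, D = 2.561e+06

2.561e+06 m


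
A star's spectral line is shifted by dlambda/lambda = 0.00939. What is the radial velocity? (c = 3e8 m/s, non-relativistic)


v = (dlambda/lambda) * c = 0.00939 * 3e8 = 2.817e+06

2.817e+06 m/s


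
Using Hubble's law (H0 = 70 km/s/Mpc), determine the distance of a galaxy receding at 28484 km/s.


d = v / H0 = 28484 / 70 = 406.9143

406.9143 Mpc


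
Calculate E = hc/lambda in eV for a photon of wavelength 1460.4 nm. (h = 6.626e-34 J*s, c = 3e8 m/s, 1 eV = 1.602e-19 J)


E = hc/lambda = 6.626e-34 * 3e8 / 1.460e-06 = 1.361e-19 J = 0.8496 eV

0.8496 eV


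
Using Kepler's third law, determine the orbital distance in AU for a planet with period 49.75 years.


a = P^(2/3) = 49.75^(2/3) = 13.5268

13.5268 AU


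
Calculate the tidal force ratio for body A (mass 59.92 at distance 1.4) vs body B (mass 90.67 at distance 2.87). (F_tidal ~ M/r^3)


Ratio = (M1/r1^3) / (M2/r2^3) = (59.92/1.4^3) / (90.67/2.87^3) = 5.6934

5.6934


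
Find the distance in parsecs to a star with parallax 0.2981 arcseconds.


d = 1/p = 1/0.2981 = 3.3546

3.3546 pc


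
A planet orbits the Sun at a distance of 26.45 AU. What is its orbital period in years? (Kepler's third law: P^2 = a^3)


P = a^(3/2) = 26.45^1.5 = 136.0312

136.0312 years


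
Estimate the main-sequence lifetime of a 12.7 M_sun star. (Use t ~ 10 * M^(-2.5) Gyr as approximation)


t = 10 * M^(-2.5) = 10 * 12.7^(-2.5) = 0.0174

0.0174 Gyr


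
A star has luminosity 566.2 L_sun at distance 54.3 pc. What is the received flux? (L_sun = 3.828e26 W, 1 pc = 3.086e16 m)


F = L / (4*pi*d^2) = 2.167e+29 / (4*pi*(1.676e+18)^2) = 6.142e-09

6.142e-09 W/m^2


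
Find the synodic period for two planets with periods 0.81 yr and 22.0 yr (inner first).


1/P_syn = |1/P1 - 1/P2| = |1/0.81 - 1/22.0| => P_syn = 0.841

0.841 years


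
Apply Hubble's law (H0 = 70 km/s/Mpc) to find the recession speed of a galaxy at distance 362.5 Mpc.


v = H0 * d = 70 * 362.5 = 25375.0

25375.0 km/s


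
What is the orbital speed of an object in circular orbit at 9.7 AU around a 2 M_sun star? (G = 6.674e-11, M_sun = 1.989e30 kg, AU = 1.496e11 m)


v = sqrt(GM/r) = sqrt(6.674e-11 * 3.978e+30 / 1.451e+12) = 13526.1384

13526.1384 m/s


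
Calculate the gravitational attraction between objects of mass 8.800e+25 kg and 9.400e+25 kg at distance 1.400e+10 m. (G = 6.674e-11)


F = G*m1*m2/r^2 = 6.674e-11 * 8.800e+25 * 9.400e+25 / (1.400e+10)^2 = 6.674e-11 * 8.272e+51 / 1.960e+20 = 2.817e+21

2.817e+21 N


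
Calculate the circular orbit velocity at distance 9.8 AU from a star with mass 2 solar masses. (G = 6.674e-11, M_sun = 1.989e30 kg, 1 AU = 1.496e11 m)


v = sqrt(GM/r) = sqrt(6.674e-11 * 3.978e+30 / 1.466e+12) = 13456.9505

13456.9505 m/s


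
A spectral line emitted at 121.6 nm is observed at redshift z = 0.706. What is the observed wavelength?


lam_obs = lam_emit * (1 + z) = 121.6 * (1 + 0.706) = 207.4496

207.4496 nm


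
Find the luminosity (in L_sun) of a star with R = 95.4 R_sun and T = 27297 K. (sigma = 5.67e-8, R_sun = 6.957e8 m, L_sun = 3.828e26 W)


R = 95.4 * 6.957e8 m = 6.636978e+10 m. L = 4*pi*R^2*sigma*T^4 = 4*pi*(6.636978e+10)^2 * 5.67e-8 * 27297^4 = 1.742582539e+33 W. L/L_sun = 1.742582539e+33 / 3.828e26 = 4.552e+06

4.552e+06 L_sun


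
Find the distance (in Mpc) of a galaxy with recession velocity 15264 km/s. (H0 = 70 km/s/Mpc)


d = v / H0 = 15264 / 70 = 218.0571

218.0571 Mpc


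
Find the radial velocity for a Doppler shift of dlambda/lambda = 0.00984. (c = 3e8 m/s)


v = (dlambda/lambda) * c = 0.00984 * 3e8 = 2.952e+06

2.952e+06 m/s


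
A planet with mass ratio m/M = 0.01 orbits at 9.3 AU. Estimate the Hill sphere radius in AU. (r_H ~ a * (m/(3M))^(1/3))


r_H = a * (m/3M)^(1/3) = 9.3 * (0.01/3)^(1/3) = 1.3892

1.3892 AU


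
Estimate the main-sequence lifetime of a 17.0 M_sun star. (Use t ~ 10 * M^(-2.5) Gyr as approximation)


t = 10 * M^(-2.5) = 10 * 17.0^(-2.5) = 0.0084

0.0084 Gyr


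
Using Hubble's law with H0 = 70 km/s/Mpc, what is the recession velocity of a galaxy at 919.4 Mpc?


v = H0 * d = 70 * 919.4 = 64358.0

64358.0 km/s


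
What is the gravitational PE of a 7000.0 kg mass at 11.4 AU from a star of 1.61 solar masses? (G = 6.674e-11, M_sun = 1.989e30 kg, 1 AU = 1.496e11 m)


M = 1.61 * 1.989e30 kg = 3.20229e+30 kg; r = 11.4 AU * 1.496e11 m/AU = 1.70544e+12 m. U = -GM*m/r = -(6.674e-11 * 3.20229e+30 * 7000.0) / 1.70544e+12 = -8.772e+11

-8.772e+11 J


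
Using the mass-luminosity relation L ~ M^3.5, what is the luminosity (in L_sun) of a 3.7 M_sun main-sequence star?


L/L_sun = (M/M_sun)^3.5 = 3.7^3.5 = 97.433

97.433 L_sun


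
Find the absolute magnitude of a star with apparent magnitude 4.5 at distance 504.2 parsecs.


M = m - 5*log10(d) + 5 = 4.5 - 5*log10(504.2) + 5 = -4.013

-4.013


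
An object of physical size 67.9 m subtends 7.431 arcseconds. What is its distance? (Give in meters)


D = size / theta_rad, theta_rad = 7.431 * pi/(180*3600) = 3.603e-05, D = 1.885e+06

1.885e+06 m


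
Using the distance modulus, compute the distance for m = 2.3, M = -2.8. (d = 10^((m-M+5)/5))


d = 10^((m - M + 5)/5) = 10^((2.3 - -2.8 + 5)/5) = 104.7129

104.7129 pc


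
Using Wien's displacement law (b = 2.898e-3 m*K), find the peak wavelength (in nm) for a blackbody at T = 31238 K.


lam_max = b / T = 2.898e-3 / 31238 = 9.277e-08 m = 92.7716 nm

92.7716 nm


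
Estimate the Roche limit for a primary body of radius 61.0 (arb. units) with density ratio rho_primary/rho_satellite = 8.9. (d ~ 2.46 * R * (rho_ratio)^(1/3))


d_Roche = 2.46 * 61.0 * 8.9^(1/3) = 310.977

310.977


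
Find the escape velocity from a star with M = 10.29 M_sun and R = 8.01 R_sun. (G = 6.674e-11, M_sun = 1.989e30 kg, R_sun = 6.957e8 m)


M = 10.29 * 1.989e30 kg = 2.046681e+31 kg; R = 8.01 * 6.957e8 m = 5.572557e+09 m. v_esc = sqrt(2GM/R) = sqrt(2 * 6.674e-11 * 2.046681e+31 / 5.572557e+09) = 700173.9007

700173.9007 m/s


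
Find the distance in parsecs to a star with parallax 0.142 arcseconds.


d = 1/p = 1/0.142 = 7.0423

7.0423 pc


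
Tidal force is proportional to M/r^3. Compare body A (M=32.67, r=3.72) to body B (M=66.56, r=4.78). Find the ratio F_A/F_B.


Ratio = (M1/r1^3) / (M2/r2^3) = (32.67/3.72^3) / (66.56/4.78^3) = 1.0413

1.0413


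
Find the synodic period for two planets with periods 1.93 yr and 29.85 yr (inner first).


1/P_syn = |1/P1 - 1/P2| = |1/1.93 - 1/29.85| => P_syn = 2.0634

2.0634 years


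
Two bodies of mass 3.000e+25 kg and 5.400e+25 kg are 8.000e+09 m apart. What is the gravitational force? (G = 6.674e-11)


F = G*m1*m2/r^2 = 6.674e-11 * 3.000e+25 * 5.400e+25 / (8.000e+09)^2 = 6.674e-11 * 1.620e+51 / 6.400e+19 = 1.689e+21

1.689e+21 N


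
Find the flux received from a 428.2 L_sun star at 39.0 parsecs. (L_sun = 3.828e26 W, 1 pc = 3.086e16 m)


F = L / (4*pi*d^2) = 1.639e+29 / (4*pi*(1.204e+18)^2) = 9.005e-09

9.005e-09 W/m^2


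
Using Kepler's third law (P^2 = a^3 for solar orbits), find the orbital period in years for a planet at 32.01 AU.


P = a^(3/2) = 32.01^1.5 = 181.1042

181.1042 years


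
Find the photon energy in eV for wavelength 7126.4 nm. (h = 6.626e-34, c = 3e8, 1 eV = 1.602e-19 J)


E = hc/lambda = 6.626e-34 * 3e8 / 7.126e-06 = 2.789e-20 J = 0.1741 eV

0.1741 eV


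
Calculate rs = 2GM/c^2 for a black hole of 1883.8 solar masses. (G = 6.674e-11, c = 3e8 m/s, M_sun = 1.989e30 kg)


M = 1883.8 * 1.989e30 kg = 3.7468782e+33 kg. rs = 2GM/c^2 = 2 * 6.674e-11 * 3.7468782e+33 / (3e8)^2 = 5.557e+06

5.557e+06 m


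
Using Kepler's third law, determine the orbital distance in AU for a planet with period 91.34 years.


a = P^(2/3) = 91.34^(2/3) = 20.2818

20.2818 AU


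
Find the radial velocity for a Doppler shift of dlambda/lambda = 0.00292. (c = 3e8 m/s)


v = (dlambda/lambda) * c = 0.00292 * 3e8 = 876000.0

876000.0 m/s


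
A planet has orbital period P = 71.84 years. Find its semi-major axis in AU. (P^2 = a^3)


a = P^(2/3) = 71.84^(2/3) = 17.2813

17.2813 AU


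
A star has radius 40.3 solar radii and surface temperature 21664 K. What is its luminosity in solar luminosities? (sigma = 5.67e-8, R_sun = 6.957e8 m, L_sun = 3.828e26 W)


R = 40.3 * 6.957e8 m = 2.803671e+10 m. L = 4*pi*R^2*sigma*T^4 = 4*pi*(2.803671e+10)^2 * 5.67e-8 * 21664^4 = 1.233677403e+32 W. L/L_sun = 1.233677403e+32 / 3.828e26 = 322277.2735

322277.2735 L_sun


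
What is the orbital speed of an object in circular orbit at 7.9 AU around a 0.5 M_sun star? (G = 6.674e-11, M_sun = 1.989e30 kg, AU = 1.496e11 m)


v = sqrt(GM/r) = sqrt(6.674e-11 * 9.945e+29 / 1.182e+12) = 7494.0425

7494.0425 m/s


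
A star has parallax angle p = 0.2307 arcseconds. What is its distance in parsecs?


d = 1/p = 1/0.2307 = 4.3346

4.3346 pc


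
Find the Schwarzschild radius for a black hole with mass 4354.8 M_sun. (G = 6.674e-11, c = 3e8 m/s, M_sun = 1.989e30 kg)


M = 4354.8 * 1.989e30 kg = 8.6616972e+33 kg. rs = 2GM/c^2 = 2 * 6.674e-11 * 8.6616972e+33 / (3e8)^2 = 1.285e+07

1.285e+07 m


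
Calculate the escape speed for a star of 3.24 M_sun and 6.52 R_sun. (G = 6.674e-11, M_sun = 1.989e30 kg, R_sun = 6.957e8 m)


M = 3.24 * 1.989e30 kg = 6.44436e+30 kg; R = 6.52 * 6.957e8 m = 4.535964e+09 m. v_esc = sqrt(2GM/R) = sqrt(2 * 6.674e-11 * 6.44436e+30 / 4.535964e+09) = 435474.9682

435474.9682 m/s


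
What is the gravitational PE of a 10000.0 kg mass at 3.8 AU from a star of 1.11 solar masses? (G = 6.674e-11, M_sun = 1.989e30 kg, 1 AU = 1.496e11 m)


M = 1.11 * 1.989e30 kg = 2.20779e+30 kg; r = 3.8 AU * 1.496e11 m/AU = 5.6848e+11 m. U = -GM*m/r = -(6.674e-11 * 2.20779e+30 * 10000.0) / 5.6848e+11 = -2.592e+12

-2.592e+12 J


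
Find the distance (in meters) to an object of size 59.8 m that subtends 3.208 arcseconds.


D = size / theta_rad, theta_rad = 3.208 * pi/(180*3600) = 1.555e-05, D = 3.845e+06

3.845e+06 m


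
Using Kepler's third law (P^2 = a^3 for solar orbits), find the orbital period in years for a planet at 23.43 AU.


P = a^(3/2) = 23.43^1.5 = 113.4118

113.4118 years


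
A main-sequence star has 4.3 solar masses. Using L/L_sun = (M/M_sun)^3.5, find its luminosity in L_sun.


L/L_sun = (M/M_sun)^3.5 = 4.3^3.5 = 164.8692

164.8692 L_sun


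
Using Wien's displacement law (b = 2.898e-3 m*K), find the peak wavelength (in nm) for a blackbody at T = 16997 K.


lam_max = b / T = 2.898e-3 / 16997 = 1.705e-07 m = 170.5007 nm

170.5007 nm


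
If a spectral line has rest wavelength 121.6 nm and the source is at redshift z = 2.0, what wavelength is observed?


lam_obs = lam_emit * (1 + z) = 121.6 * (1 + 2.0) = 364.8

364.8 nm


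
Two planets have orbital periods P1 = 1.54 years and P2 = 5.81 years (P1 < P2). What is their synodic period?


1/P_syn = |1/P1 - 1/P2| = |1/1.54 - 1/5.81| => P_syn = 2.0954

2.0954 years


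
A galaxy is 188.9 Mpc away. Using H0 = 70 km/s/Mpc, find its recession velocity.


v = H0 * d = 70 * 188.9 = 13223.0

13223.0 km/s


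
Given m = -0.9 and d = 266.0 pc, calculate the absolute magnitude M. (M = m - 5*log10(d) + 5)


M = m - 5*log10(d) + 5 = -0.9 - 5*log10(266.0) + 5 = -8.0244

-8.0244


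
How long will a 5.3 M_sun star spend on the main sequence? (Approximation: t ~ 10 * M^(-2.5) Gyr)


t = 10 * M^(-2.5) = 10 * 5.3^(-2.5) = 0.1546

0.1546 Gyr


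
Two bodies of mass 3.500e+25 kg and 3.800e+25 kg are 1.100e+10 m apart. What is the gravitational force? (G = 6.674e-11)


F = G*m1*m2/r^2 = 6.674e-11 * 3.500e+25 * 3.800e+25 / (1.100e+10)^2 = 6.674e-11 * 1.330e+51 / 1.210e+20 = 7.336e+20

7.336e+20 N


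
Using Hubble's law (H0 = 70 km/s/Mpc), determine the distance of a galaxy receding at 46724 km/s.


d = v / H0 = 46724 / 70 = 667.4857

667.4857 Mpc


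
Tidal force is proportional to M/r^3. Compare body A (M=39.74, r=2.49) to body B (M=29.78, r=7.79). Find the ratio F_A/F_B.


Ratio = (M1/r1^3) / (M2/r2^3) = (39.74/2.49^3) / (29.78/7.79^3) = 40.8618

40.8618


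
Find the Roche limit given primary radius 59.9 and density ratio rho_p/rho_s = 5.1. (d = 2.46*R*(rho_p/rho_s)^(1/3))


d_Roche = 2.46 * 59.9 * 5.1^(1/3) = 253.6405

253.6405


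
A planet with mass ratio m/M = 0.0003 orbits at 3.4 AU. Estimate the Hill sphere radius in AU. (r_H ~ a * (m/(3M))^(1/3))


r_H = a * (m/3M)^(1/3) = 3.4 * (0.0003/3)^(1/3) = 0.1578

0.1578 AU


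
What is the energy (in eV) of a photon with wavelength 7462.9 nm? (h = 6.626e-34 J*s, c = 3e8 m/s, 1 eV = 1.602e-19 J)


E = hc/lambda = 6.626e-34 * 3e8 / 7.463e-06 = 2.664e-20 J = 0.1663 eV

0.1663 eV


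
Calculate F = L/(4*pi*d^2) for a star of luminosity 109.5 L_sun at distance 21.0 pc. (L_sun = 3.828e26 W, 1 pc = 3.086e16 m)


F = L / (4*pi*d^2) = 4.192e+28 / (4*pi*(6.481e+17)^2) = 7.942e-09

7.942e-09 W/m^2


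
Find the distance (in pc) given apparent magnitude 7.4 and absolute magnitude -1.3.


d = 10^((m - M + 5)/5) = 10^((7.4 - -1.3 + 5)/5) = 549.5409

549.5409 pc


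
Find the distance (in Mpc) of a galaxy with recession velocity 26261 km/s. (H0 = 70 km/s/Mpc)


d = v / H0 = 26261 / 70 = 375.1571

375.1571 Mpc


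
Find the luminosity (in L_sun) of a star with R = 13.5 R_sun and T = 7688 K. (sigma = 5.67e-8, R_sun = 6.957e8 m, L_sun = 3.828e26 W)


R = 13.5 * 6.957e8 m = 9.39195e+09 m. L = 4*pi*R^2*sigma*T^4 = 4*pi*(9.39195e+09)^2 * 5.67e-8 * 7688^4 = 2.195623979e+29 W. L/L_sun = 2.195623979e+29 / 3.828e26 = 573.5695

573.5695 L_sun


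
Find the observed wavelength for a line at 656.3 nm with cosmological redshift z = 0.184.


lam_obs = lam_emit * (1 + z) = 656.3 * (1 + 0.184) = 777.0592

777.0592 nm


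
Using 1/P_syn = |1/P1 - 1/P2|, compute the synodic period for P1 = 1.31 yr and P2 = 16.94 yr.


1/P_syn = |1/P1 - 1/P2| = |1/1.31 - 1/16.94| => P_syn = 1.4198

1.4198 years


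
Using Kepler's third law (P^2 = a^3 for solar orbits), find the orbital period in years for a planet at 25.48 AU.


P = a^(3/2) = 25.48^1.5 = 128.6172

128.6172 years


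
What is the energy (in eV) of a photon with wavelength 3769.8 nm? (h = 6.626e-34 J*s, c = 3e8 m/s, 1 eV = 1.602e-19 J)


E = hc/lambda = 6.626e-34 * 3e8 / 3.770e-06 = 5.273e-20 J = 0.3291 eV

0.3291 eV


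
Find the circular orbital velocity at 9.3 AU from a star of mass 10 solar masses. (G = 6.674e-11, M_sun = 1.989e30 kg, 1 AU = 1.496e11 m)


v = sqrt(GM/r) = sqrt(6.674e-11 * 1.989e+31 / 1.391e+12) = 30888.9554

30888.9554 m/s


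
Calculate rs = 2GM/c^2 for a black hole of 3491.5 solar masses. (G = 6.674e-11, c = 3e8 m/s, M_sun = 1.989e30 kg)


M = 3491.5 * 1.989e30 kg = 6.9445935e+33 kg. rs = 2GM/c^2 = 2 * 6.674e-11 * 6.9445935e+33 / (3e8)^2 = 1.030e+07

1.030e+07 m


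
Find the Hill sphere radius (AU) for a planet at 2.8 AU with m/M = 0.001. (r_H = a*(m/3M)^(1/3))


r_H = a * (m/3M)^(1/3) = 2.8 * (0.001/3)^(1/3) = 0.1941

0.1941 AU


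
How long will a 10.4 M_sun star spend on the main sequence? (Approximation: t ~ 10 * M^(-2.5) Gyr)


t = 10 * M^(-2.5) = 10 * 10.4^(-2.5) = 0.0287

0.0287 Gyr


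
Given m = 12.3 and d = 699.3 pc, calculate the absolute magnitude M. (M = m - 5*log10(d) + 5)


M = m - 5*log10(d) + 5 = 12.3 - 5*log10(699.3) + 5 = 3.0767

3.0767


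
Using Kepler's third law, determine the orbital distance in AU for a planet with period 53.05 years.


a = P^(2/3) = 53.05^(2/3) = 14.1186

14.1186 AU


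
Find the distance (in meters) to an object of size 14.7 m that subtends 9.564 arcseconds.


D = size / theta_rad, theta_rad = 9.564 * pi/(180*3600) = 4.637e-05, D = 317031.854

317031.854 m


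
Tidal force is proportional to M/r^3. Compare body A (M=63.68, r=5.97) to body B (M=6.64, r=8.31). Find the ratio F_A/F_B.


Ratio = (M1/r1^3) / (M2/r2^3) = (63.68/5.97^3) / (6.64/8.31^3) = 25.8652

25.8652


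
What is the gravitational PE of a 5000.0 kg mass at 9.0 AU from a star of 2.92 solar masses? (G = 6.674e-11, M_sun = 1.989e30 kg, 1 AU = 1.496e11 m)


M = 2.92 * 1.989e30 kg = 5.80788e+30 kg; r = 9.0 AU * 1.496e11 m/AU = 1.3464e+12 m. U = -GM*m/r = -(6.674e-11 * 5.80788e+30 * 5000.0) / 1.3464e+12 = -1.439e+12

-1.439e+12 J


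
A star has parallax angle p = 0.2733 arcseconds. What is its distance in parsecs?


d = 1/p = 1/0.2733 = 3.659

3.659 pc


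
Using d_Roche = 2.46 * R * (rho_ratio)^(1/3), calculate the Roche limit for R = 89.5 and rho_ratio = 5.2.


d_Roche = 2.46 * 89.5 * 5.2^(1/3) = 381.4397

381.4397


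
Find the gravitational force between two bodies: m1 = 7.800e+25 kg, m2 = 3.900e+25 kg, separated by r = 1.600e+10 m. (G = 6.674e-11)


F = G*m1*m2/r^2 = 6.674e-11 * 7.800e+25 * 3.900e+25 / (1.600e+10)^2 = 6.674e-11 * 3.042e+51 / 2.560e+20 = 7.931e+20

7.931e+20 N


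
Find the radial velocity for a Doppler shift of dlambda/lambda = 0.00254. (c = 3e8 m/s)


v = (dlambda/lambda) * c = 0.00254 * 3e8 = 762000.0

762000.0 m/s


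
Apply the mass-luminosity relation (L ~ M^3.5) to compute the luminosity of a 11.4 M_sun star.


L/L_sun = (M/M_sun)^3.5 = 11.4^3.5 = 5002.2683

5002.2683 L_sun


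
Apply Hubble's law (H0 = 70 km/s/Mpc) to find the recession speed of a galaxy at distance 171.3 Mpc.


v = H0 * d = 70 * 171.3 = 11991.0

11991.0 km/s


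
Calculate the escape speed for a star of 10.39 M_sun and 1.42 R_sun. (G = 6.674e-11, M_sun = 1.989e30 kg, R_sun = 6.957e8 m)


M = 10.39 * 1.989e30 kg = 2.066571e+31 kg; R = 1.42 * 6.957e8 m = 9.87894e+08 m. v_esc = sqrt(2GM/R) = sqrt(2 * 6.674e-11 * 2.066571e+31 / 9.87894e+08) = 1.671e+06

1.671e+06 m/s


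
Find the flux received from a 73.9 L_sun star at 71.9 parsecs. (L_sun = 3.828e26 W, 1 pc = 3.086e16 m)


F = L / (4*pi*d^2) = 2.829e+28 / (4*pi*(2.219e+18)^2) = 4.573e-10

4.573e-10 W/m^2


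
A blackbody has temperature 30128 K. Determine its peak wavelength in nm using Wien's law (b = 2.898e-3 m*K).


lam_max = b / T = 2.898e-3 / 30128 = 9.619e-08 m = 96.1896 nm

96.1896 nm


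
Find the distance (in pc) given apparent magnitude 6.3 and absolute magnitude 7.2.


d = 10^((m - M + 5)/5) = 10^((6.3 - 7.2 + 5)/5) = 6.6069

6.6069 pc


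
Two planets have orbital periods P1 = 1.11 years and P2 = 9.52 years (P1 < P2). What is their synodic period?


1/P_syn = |1/P1 - 1/P2| = |1/1.11 - 1/9.52| => P_syn = 1.2565

1.2565 years


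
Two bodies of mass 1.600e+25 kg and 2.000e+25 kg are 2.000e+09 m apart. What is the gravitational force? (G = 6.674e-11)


F = G*m1*m2/r^2 = 6.674e-11 * 1.600e+25 * 2.000e+25 / (2.000e+09)^2 = 6.674e-11 * 3.200e+50 / 4.000e+18 = 5.339e+21

5.339e+21 N


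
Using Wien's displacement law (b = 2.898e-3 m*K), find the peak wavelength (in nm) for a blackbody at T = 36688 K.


lam_max = b / T = 2.898e-3 / 36688 = 7.899e-08 m = 78.9904 nm

78.9904 nm


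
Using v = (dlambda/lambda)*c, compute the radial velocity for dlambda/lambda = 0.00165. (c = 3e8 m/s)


v = (dlambda/lambda) * c = 0.00165 * 3e8 = 495000.0

495000.0 m/s


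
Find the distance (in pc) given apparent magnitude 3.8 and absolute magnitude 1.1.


d = 10^((m - M + 5)/5) = 10^((3.8 - 1.1 + 5)/5) = 34.6737

34.6737 pc


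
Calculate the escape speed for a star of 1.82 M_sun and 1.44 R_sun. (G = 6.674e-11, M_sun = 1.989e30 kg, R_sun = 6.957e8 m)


M = 1.82 * 1.989e30 kg = 3.61998e+30 kg; R = 1.44 * 6.957e8 m = 1.001808e+09 m. v_esc = sqrt(2GM/R) = sqrt(2 * 6.674e-11 * 3.61998e+30 / 1.001808e+09) = 694494.7016

694494.7016 m/s


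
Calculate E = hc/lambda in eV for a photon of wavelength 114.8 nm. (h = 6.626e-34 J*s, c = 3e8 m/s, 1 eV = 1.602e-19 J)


E = hc/lambda = 6.626e-34 * 3e8 / 1.148e-07 = 1.732e-18 J = 10.8086 eV

10.8086 eV


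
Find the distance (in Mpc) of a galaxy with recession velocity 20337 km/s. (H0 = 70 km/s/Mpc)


d = v / H0 = 20337 / 70 = 290.5286

290.5286 Mpc


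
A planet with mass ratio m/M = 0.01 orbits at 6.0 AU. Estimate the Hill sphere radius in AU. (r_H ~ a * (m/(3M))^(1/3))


r_H = a * (m/3M)^(1/3) = 6.0 * (0.01/3)^(1/3) = 0.8963

0.8963 AU


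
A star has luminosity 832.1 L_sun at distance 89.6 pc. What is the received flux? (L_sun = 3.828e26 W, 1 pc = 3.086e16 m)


F = L / (4*pi*d^2) = 3.185e+29 / (4*pi*(2.765e+18)^2) = 3.315e-09

3.315e-09 W/m^2


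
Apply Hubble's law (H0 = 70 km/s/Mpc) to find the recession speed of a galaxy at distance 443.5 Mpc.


v = H0 * d = 70 * 443.5 = 31045.0

31045.0 km/s


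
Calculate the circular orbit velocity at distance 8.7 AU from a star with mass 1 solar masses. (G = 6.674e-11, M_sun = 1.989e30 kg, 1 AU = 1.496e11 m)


v = sqrt(GM/r) = sqrt(6.674e-11 * 1.989e+30 / 1.302e+12) = 10099.1557

10099.1557 m/s


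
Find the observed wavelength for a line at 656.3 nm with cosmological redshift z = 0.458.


lam_obs = lam_emit * (1 + z) = 656.3 * (1 + 0.458) = 956.8854

956.8854 nm


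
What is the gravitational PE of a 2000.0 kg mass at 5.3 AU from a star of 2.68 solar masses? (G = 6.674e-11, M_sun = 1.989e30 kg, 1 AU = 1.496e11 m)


M = 2.68 * 1.989e30 kg = 5.33052e+30 kg; r = 5.3 AU * 1.496e11 m/AU = 7.9288e+11 m. U = -GM*m/r = -(6.674e-11 * 5.33052e+30 * 2000.0) / 7.9288e+11 = -8.974e+11

-8.974e+11 J


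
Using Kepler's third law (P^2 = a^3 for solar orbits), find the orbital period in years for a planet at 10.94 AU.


P = a^(3/2) = 10.94^1.5 = 36.1848

36.1848 years


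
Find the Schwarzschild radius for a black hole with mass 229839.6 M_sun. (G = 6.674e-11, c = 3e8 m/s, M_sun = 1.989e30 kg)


M = 229839.6 * 1.989e30 kg = 4.571509644e+35 kg. rs = 2GM/c^2 = 2 * 6.674e-11 * 4.571509644e+35 / (3e8)^2 = 6.780e+08

6.780e+08 m


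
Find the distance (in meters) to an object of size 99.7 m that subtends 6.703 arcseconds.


D = size / theta_rad, theta_rad = 6.703 * pi/(180*3600) = 3.250e-05, D = 3.068e+06

3.068e+06 m


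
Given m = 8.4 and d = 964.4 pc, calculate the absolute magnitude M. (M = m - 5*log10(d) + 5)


M = m - 5*log10(d) + 5 = 8.4 - 5*log10(964.4) + 5 = -1.5213

-1.5213


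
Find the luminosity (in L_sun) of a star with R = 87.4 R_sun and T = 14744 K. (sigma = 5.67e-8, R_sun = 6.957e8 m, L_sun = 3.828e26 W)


R = 87.4 * 6.957e8 m = 6.080418e+10 m. L = 4*pi*R^2*sigma*T^4 = 4*pi*(6.080418e+10)^2 * 5.67e-8 * 14744^4 = 1.244861638e+32 W. L/L_sun = 1.244861638e+32 / 3.828e26 = 325198.9649

325198.9649 L_sun


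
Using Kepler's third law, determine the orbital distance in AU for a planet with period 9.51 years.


a = P^(2/3) = 9.51^(2/3) = 4.4887

4.4887 AU


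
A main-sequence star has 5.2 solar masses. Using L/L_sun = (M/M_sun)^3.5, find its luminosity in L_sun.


L/L_sun = (M/M_sun)^3.5 = 5.2^3.5 = 320.6356

320.6356 L_sun


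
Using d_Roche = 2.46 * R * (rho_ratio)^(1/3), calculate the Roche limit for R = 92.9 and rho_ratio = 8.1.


d_Roche = 2.46 * 92.9 * 8.1^(1/3) = 458.9646

458.9646


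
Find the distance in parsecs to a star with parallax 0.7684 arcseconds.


d = 1/p = 1/0.7684 = 1.3014

1.3014 pc


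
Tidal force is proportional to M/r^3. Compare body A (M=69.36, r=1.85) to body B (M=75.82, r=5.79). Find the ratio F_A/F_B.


Ratio = (M1/r1^3) / (M2/r2^3) = (69.36/1.85^3) / (75.82/5.79^3) = 28.0444

28.0444


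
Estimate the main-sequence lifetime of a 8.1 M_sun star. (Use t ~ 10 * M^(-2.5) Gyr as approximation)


t = 10 * M^(-2.5) = 10 * 8.1^(-2.5) = 0.0536

0.0536 Gyr


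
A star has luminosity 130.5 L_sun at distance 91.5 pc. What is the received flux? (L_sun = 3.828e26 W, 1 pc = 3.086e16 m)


F = L / (4*pi*d^2) = 4.996e+28 / (4*pi*(2.824e+18)^2) = 4.986e-10

4.986e-10 W/m^2


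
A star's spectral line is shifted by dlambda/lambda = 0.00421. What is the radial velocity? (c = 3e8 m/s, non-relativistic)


v = (dlambda/lambda) * c = 0.00421 * 3e8 = 1.263e+06

1.263e+06 m/s


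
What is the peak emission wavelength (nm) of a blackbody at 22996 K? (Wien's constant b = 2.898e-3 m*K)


lam_max = b / T = 2.898e-3 / 22996 = 1.260e-07 m = 126.0219 nm

126.0219 nm


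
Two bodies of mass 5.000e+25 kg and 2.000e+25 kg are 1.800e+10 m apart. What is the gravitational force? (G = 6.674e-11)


F = G*m1*m2/r^2 = 6.674e-11 * 5.000e+25 * 2.000e+25 / (1.800e+10)^2 = 6.674e-11 * 1.000e+51 / 3.240e+20 = 2.060e+20

2.060e+20 N


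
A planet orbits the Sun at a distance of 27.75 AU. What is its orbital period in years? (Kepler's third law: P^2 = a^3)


P = a^(3/2) = 27.75^1.5 = 146.1822

146.1822 years


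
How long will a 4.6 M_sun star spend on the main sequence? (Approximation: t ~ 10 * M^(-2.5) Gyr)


t = 10 * M^(-2.5) = 10 * 4.6^(-2.5) = 0.2203

0.2203 Gyr


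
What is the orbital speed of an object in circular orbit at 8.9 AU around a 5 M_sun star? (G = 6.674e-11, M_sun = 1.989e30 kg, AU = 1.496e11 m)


v = sqrt(GM/r) = sqrt(6.674e-11 * 9.945e+30 / 1.331e+12) = 22327.2222

22327.2222 m/s


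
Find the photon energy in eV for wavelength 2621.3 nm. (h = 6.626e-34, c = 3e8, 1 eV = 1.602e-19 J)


E = hc/lambda = 6.626e-34 * 3e8 / 2.621e-06 = 7.583e-20 J = 0.4734 eV

0.4734 eV


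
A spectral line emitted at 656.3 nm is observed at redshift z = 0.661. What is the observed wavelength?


lam_obs = lam_emit * (1 + z) = 656.3 * (1 + 0.661) = 1090.1143

1090.1143 nm


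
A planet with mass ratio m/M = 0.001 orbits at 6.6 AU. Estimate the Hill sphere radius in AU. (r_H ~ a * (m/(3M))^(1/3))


r_H = a * (m/3M)^(1/3) = 6.6 * (0.001/3)^(1/3) = 0.4576

0.4576 AU


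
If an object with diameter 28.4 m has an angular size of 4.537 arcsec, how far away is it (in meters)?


D = size / theta_rad, theta_rad = 4.537 * pi/(180*3600) = 2.200e-05, D = 1.291e+06

1.291e+06 m


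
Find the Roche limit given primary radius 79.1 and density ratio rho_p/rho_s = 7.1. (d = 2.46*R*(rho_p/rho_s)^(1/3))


d_Roche = 2.46 * 79.1 * 7.1^(1/3) = 373.9938

373.9938


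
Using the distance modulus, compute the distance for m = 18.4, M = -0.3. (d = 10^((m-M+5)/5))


d = 10^((m - M + 5)/5) = 10^((18.4 - -0.3 + 5)/5) = 54954.0874

54954.0874 pc


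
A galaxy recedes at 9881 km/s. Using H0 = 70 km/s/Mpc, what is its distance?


d = v / H0 = 9881 / 70 = 141.1571

141.1571 Mpc


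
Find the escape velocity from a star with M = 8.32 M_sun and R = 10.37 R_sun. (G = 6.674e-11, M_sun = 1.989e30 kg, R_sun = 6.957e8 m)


M = 8.32 * 1.989e30 kg = 1.654848e+31 kg; R = 10.37 * 6.957e8 m = 7.214409e+09 m. v_esc = sqrt(2GM/R) = sqrt(2 * 6.674e-11 * 1.654848e+31 / 7.214409e+09) = 553333.2575

553333.2575 m/s


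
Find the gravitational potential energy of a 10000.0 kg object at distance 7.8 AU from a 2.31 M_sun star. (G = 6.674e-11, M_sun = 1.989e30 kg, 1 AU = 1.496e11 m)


M = 2.31 * 1.989e30 kg = 4.59459e+30 kg; r = 7.8 AU * 1.496e11 m/AU = 1.16688e+12 m. U = -GM*m/r = -(6.674e-11 * 4.59459e+30 * 10000.0) / 1.16688e+12 = -2.628e+12

-2.628e+12 J


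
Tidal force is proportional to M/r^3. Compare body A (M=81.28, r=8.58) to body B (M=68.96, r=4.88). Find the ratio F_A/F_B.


Ratio = (M1/r1^3) / (M2/r2^3) = (81.28/8.58^3) / (68.96/4.88^3) = 0.2169

0.2169
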